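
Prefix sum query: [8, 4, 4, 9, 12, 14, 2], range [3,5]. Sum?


Prefix sums: [0, 8, 12, 16, 25, 37, 51, 53]
Sum[3..5] = prefix[6] - prefix[3] = 51 - 16 = 35


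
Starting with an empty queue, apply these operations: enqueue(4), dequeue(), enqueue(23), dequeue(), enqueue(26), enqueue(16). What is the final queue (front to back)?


enqueue(4) -> [4]
dequeue() returns 4 -> []
enqueue(23) -> [23]
dequeue() returns 23 -> []
enqueue(26) -> [26]
enqueue(16) -> [26, 16]
Final queue (front to back): [26, 16]


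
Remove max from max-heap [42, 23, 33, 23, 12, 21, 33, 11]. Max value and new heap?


Max = 42
Replace root with last, heapify down
Resulting heap: [33, 23, 33, 23, 12, 21, 11]


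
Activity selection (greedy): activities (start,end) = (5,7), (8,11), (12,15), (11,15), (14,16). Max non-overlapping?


Greedy: pick earliest-ending, then skip overlaps.
Selected (3 activities): [(5, 7), (8, 11), (12, 15)]


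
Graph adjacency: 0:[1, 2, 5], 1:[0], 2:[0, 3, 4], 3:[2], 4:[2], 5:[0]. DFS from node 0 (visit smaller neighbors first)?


DFS stack-based: start with [0]
Visit order: [0, 1, 2, 3, 4, 5]


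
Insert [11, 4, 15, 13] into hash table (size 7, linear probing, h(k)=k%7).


Insertions: 11->slot 4; 4->slot 5; 15->slot 1; 13->slot 6
Table: [None, 15, None, None, 11, 4, 13]


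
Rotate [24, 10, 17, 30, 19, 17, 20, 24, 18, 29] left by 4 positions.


Left rotate by 4: [19, 17, 20, 24, 18, 29, 24, 10, 17, 30]


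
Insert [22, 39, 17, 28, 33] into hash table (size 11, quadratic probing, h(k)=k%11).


Insertions: 22->slot 0; 39->slot 6; 17->slot 7; 28->slot 10; 33->slot 1
Table: [22, 33, None, None, None, None, 39, 17, None, None, 28]


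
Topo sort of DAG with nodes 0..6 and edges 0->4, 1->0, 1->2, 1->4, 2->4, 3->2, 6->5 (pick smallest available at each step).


Kahn's algorithm, process smallest node first
Order: [1, 0, 3, 2, 4, 6, 5]


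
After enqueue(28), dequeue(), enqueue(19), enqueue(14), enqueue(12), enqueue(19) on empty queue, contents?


enqueue(28) -> [28]
dequeue() returns 28 -> []
enqueue(19) -> [19]
enqueue(14) -> [19, 14]
enqueue(12) -> [19, 14, 12]
enqueue(19) -> [19, 14, 12, 19]
Final queue (front to back): [19, 14, 12, 19]


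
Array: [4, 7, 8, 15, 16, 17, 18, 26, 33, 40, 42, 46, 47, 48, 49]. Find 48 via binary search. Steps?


Search for 48:
[0,14] mid=7 arr[7]=26
[8,14] mid=11 arr[11]=46
[12,14] mid=13 arr[13]=48
Total: 3 comparisons


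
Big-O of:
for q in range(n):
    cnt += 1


Per nesting level: O(n) = O(n)
Complexity: O(n)


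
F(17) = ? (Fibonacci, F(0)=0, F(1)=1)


F(n)=F(n-1)+F(n-2)
...F(15)=610, F(16)=987, F(17)=1597


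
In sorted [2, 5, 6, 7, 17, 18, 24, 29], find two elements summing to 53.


Two pointers: lo=0, hi=7
Found pair: (24, 29) summing to 53


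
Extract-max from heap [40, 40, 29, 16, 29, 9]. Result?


Max = 40
Replace root with last, heapify down
Resulting heap: [40, 29, 29, 16, 9]


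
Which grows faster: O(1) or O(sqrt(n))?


constant grows slower than sublinear
O(1) is asymptotically smaller; O(sqrt(n)) grows faster


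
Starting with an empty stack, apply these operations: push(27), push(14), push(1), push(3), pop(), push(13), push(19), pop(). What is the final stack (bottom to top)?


push(27) -> [27]
push(14) -> [27, 14]
push(1) -> [27, 14, 1]
push(3) -> [27, 14, 1, 3]
pop() returns 3 -> [27, 14, 1]
push(13) -> [27, 14, 1, 13]
push(19) -> [27, 14, 1, 13, 19]
pop() returns 19 -> [27, 14, 1, 13]
Final stack (bottom to top): [27, 14, 1, 13]


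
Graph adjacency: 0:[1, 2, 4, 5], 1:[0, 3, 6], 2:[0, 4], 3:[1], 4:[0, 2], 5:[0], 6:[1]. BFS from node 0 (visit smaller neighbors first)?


BFS queue: start with [0]
Visit order: [0, 1, 2, 4, 5, 3, 6]


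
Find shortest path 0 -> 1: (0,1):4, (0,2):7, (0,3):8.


Dijkstra from 0:
Distances: {0: 0, 1: 4, 2: 7, 3: 8}
Shortest distance to 1 = 4, path = [0, 1]


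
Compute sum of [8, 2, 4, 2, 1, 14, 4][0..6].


Prefix sums: [0, 8, 10, 14, 16, 17, 31, 35]
Sum[0..6] = prefix[7] - prefix[0] = 35 - 0 = 35


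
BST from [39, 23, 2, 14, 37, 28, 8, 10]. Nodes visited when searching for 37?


BST root = 39
Search for 37: compare at each node
Path: [39, 23, 37]


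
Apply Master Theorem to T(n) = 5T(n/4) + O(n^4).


a=5, b=4, c=4. log_4(5)=1.161 < c=4. Case 3: O(n^c) = O(n^4)
Complexity: O(n^4)


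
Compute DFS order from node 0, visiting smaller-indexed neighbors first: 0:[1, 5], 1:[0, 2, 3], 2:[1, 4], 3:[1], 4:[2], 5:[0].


DFS stack-based: start with [0]
Visit order: [0, 1, 2, 4, 3, 5]


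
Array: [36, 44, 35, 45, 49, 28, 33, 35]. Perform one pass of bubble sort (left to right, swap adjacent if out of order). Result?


After one pass: [36, 35, 44, 45, 28, 33, 35, 49]


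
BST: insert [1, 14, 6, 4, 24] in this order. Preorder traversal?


Root = 1; build tree by BST insertion.
Preorder traversal: [1, 14, 6, 4, 24]


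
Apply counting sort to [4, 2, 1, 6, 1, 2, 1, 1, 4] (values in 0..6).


Count array: [0, 4, 2, 0, 2, 0, 1]
Reconstruct: [1, 1, 1, 1, 2, 2, 4, 4, 6]


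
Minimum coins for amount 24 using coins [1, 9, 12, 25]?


dp[0]=0; dp[i]=1+min(dp[i-c] for c in coins)
...dp[19]=3, dp[20]=4, dp[21]=2, dp[22]=3, dp[23]=4, dp[24]=2
Minimum coins for 24 = 2


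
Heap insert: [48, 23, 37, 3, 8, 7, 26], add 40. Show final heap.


Append 40: [48, 23, 37, 3, 8, 7, 26, 40]
Bubble up: swap idx 7(40) with idx 3(3); swap idx 3(40) with idx 1(23)
Result: [48, 40, 37, 23, 8, 7, 26, 3]


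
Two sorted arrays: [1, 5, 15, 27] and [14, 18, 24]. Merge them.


Compare heads, take smaller each step.
Merged: [1, 5, 14, 15, 18, 24, 27]


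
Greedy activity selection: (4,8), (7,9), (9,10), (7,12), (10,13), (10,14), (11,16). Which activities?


Greedy: pick earliest-ending, then skip overlaps.
Selected (3 activities): [(4, 8), (9, 10), (10, 13)]


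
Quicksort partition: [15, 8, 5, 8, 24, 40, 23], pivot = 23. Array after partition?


Elements <= 23 go left of pivot.
Result: [15, 8, 5, 8, 23, 40, 24], pivot at index 4


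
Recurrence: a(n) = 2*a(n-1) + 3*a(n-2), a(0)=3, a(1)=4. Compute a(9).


Build bottom-up:
...a(7)=3826, a(8)=11483, a(9)=2*11483+3*3826=34444


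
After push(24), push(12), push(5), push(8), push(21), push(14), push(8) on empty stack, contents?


push(24) -> [24]
push(12) -> [24, 12]
push(5) -> [24, 12, 5]
push(8) -> [24, 12, 5, 8]
push(21) -> [24, 12, 5, 8, 21]
push(14) -> [24, 12, 5, 8, 21, 14]
push(8) -> [24, 12, 5, 8, 21, 14, 8]
Final stack (bottom to top): [24, 12, 5, 8, 21, 14, 8]


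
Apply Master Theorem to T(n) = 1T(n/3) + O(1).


a=1, b=3, c=0. log_3(1)=0 = c=0. Case 2: O(n^c log n) = O(log n)
Complexity: O(log n)


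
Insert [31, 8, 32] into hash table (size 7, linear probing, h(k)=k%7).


Insertions: 31->slot 3; 8->slot 1; 32->slot 4
Table: [None, 8, None, 31, 32, None, None]


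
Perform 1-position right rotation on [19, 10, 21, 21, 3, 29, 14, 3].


Right rotate by 1: [3, 19, 10, 21, 21, 3, 29, 14]


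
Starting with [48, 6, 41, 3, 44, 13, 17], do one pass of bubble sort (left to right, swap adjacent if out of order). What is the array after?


After one pass: [6, 41, 3, 44, 13, 17, 48]


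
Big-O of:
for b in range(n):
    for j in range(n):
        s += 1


Per nesting level: O(n) * O(n) = O(n^2)
Complexity: O(n^2)


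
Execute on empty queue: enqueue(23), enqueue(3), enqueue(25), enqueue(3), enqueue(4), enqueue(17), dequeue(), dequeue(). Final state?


enqueue(23) -> [23]
enqueue(3) -> [23, 3]
enqueue(25) -> [23, 3, 25]
enqueue(3) -> [23, 3, 25, 3]
enqueue(4) -> [23, 3, 25, 3, 4]
enqueue(17) -> [23, 3, 25, 3, 4, 17]
dequeue() returns 23 -> [3, 25, 3, 4, 17]
dequeue() returns 3 -> [25, 3, 4, 17]
Final queue (front to back): [25, 3, 4, 17]


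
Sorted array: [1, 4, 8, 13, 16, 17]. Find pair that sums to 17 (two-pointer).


Two pointers: lo=0, hi=5
Found pair: (1, 16) summing to 17


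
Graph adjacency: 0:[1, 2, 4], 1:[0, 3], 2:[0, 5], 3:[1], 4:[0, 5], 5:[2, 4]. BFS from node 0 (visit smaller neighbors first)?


BFS queue: start with [0]
Visit order: [0, 1, 2, 4, 3, 5]


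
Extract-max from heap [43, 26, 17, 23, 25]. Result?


Max = 43
Replace root with last, heapify down
Resulting heap: [26, 25, 17, 23]


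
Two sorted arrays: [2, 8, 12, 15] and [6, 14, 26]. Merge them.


Compare heads, take smaller each step.
Merged: [2, 6, 8, 12, 14, 15, 26]


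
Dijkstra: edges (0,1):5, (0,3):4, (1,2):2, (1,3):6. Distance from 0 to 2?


Dijkstra from 0:
Distances: {0: 0, 1: 5, 2: 7, 3: 4}
Shortest distance to 2 = 7, path = [0, 1, 2]


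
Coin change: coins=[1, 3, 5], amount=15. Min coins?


dp[0]=0; dp[i]=1+min(dp[i-c] for c in coins)
...dp[10]=2, dp[11]=3, dp[12]=4, dp[13]=3, dp[14]=4, dp[15]=3
Minimum coins for 15 = 3


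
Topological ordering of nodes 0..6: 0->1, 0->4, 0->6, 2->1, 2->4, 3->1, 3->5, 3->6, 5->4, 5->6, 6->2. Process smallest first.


Kahn's algorithm, process smallest node first
Order: [0, 3, 5, 6, 2, 1, 4]


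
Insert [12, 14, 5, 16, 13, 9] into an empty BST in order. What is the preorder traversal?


Root = 12; build tree by BST insertion.
Preorder traversal: [12, 5, 9, 14, 13, 16]


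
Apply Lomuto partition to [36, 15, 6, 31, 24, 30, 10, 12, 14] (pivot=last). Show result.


Elements <= 14 go left of pivot.
Result: [6, 10, 12, 14, 24, 30, 15, 36, 31], pivot at index 3


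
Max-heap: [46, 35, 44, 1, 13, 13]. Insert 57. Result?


Append 57: [46, 35, 44, 1, 13, 13, 57]
Bubble up: swap idx 6(57) with idx 2(44); swap idx 2(57) with idx 0(46)
Result: [57, 35, 46, 1, 13, 13, 44]


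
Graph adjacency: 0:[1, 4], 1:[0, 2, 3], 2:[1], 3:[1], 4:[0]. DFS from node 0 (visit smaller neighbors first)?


DFS stack-based: start with [0]
Visit order: [0, 1, 2, 3, 4]


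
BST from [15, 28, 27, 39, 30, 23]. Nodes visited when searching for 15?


BST root = 15
Search for 15: compare at each node
Path: [15]


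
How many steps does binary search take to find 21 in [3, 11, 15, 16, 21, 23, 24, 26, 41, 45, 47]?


Search for 21:
[0,10] mid=5 arr[5]=23
[0,4] mid=2 arr[2]=15
[3,4] mid=3 arr[3]=16
[4,4] mid=4 arr[4]=21
Total: 4 comparisons


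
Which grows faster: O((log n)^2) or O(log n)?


logarithmic grows slower than polylogarithmic
O(log n) is asymptotically smaller; O((log n)^2) grows faster


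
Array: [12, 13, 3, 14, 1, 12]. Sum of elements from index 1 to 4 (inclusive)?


Prefix sums: [0, 12, 25, 28, 42, 43, 55]
Sum[1..4] = prefix[5] - prefix[1] = 43 - 12 = 31


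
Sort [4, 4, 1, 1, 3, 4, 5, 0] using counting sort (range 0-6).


Count array: [1, 2, 0, 1, 3, 1, 0]
Reconstruct: [0, 1, 1, 3, 4, 4, 4, 5]


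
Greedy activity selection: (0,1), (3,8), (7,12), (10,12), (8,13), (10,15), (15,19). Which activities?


Greedy: pick earliest-ending, then skip overlaps.
Selected (4 activities): [(0, 1), (3, 8), (10, 12), (15, 19)]


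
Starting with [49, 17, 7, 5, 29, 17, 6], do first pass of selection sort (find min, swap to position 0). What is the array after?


After one pass: [5, 17, 7, 49, 29, 17, 6]


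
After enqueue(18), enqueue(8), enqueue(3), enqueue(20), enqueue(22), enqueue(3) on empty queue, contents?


enqueue(18) -> [18]
enqueue(8) -> [18, 8]
enqueue(3) -> [18, 8, 3]
enqueue(20) -> [18, 8, 3, 20]
enqueue(22) -> [18, 8, 3, 20, 22]
enqueue(3) -> [18, 8, 3, 20, 22, 3]
Final queue (front to back): [18, 8, 3, 20, 22, 3]


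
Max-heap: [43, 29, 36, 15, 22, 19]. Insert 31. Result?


Append 31: [43, 29, 36, 15, 22, 19, 31]
Bubble up: no swaps needed
Result: [43, 29, 36, 15, 22, 19, 31]


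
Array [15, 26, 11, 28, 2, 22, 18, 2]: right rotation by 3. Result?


Right rotate by 3: [22, 18, 2, 15, 26, 11, 28, 2]


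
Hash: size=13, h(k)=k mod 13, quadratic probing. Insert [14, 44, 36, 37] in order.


Insertions: 14->slot 1; 44->slot 5; 36->slot 10; 37->slot 11
Table: [None, 14, None, None, None, 44, None, None, None, None, 36, 37, None]


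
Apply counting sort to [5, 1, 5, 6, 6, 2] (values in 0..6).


Count array: [0, 1, 1, 0, 0, 2, 2]
Reconstruct: [1, 2, 5, 5, 6, 6]


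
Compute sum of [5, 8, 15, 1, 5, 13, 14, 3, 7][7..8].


Prefix sums: [0, 5, 13, 28, 29, 34, 47, 61, 64, 71]
Sum[7..8] = prefix[9] - prefix[7] = 71 - 61 = 10


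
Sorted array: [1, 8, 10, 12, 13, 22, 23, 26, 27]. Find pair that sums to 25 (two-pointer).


Two pointers: lo=0, hi=8
Found pair: (12, 13) summing to 25


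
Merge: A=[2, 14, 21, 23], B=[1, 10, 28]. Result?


Compare heads, take smaller each step.
Merged: [1, 2, 10, 14, 21, 23, 28]


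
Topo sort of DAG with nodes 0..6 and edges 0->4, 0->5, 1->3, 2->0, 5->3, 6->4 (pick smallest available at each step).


Kahn's algorithm, process smallest node first
Order: [1, 2, 0, 5, 3, 6, 4]


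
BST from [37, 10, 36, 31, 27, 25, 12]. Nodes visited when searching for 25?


BST root = 37
Search for 25: compare at each node
Path: [37, 10, 36, 31, 27, 25]


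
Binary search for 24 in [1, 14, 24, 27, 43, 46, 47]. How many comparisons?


Search for 24:
[0,6] mid=3 arr[3]=27
[0,2] mid=1 arr[1]=14
[2,2] mid=2 arr[2]=24
Total: 3 comparisons


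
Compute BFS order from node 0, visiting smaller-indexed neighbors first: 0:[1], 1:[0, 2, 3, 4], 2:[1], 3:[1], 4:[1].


BFS queue: start with [0]
Visit order: [0, 1, 2, 3, 4]


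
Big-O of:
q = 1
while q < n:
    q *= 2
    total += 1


Per nesting level: O(log n) = O(log n)
Complexity: O(log n)


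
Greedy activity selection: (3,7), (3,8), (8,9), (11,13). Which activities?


Greedy: pick earliest-ending, then skip overlaps.
Selected (3 activities): [(3, 7), (8, 9), (11, 13)]


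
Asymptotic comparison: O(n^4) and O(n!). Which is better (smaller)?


quartic grows slower than factorial
O(n^4) is asymptotically smaller; O(n!) grows faster


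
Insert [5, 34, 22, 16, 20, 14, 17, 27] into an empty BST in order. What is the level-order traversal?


Root = 5; build tree by BST insertion.
Level-Order traversal: [5, 34, 22, 16, 27, 14, 20, 17]


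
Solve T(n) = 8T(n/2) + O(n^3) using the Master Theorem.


a=8, b=2, c=3. log_2(8)=3 = c=3. Case 2: O(n^c log n) = O(n^3 log n)
Complexity: O(n^3 log n)


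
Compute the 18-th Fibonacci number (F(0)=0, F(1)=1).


F(n)=F(n-1)+F(n-2)
...F(16)=987, F(17)=1597, F(18)=2584


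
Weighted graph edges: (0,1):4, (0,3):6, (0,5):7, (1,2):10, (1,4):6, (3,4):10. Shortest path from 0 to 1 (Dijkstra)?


Dijkstra from 0:
Distances: {0: 0, 1: 4, 2: 14, 3: 6, 4: 10, 5: 7}
Shortest distance to 1 = 4, path = [0, 1]


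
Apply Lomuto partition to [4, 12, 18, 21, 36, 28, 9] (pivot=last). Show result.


Elements <= 9 go left of pivot.
Result: [4, 9, 18, 21, 36, 28, 12], pivot at index 1


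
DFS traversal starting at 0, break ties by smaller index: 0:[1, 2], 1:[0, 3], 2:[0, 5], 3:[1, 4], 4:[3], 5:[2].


DFS stack-based: start with [0]
Visit order: [0, 1, 3, 4, 2, 5]


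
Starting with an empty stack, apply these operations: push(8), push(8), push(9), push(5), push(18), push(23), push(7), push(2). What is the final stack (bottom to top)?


push(8) -> [8]
push(8) -> [8, 8]
push(9) -> [8, 8, 9]
push(5) -> [8, 8, 9, 5]
push(18) -> [8, 8, 9, 5, 18]
push(23) -> [8, 8, 9, 5, 18, 23]
push(7) -> [8, 8, 9, 5, 18, 23, 7]
push(2) -> [8, 8, 9, 5, 18, 23, 7, 2]
Final stack (bottom to top): [8, 8, 9, 5, 18, 23, 7, 2]


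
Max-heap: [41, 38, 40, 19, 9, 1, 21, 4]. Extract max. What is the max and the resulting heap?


Max = 41
Replace root with last, heapify down
Resulting heap: [40, 38, 21, 19, 9, 1, 4]


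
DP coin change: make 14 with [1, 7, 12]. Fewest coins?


dp[0]=0; dp[i]=1+min(dp[i-c] for c in coins)
...dp[9]=3, dp[10]=4, dp[11]=5, dp[12]=1, dp[13]=2, dp[14]=2
Minimum coins for 14 = 2


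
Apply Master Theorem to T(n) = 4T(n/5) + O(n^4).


a=4, b=5, c=4. log_5(4)=0.861 < c=4. Case 3: O(n^c) = O(n^4)
Complexity: O(n^4)


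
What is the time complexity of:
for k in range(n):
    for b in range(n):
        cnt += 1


Per nesting level: O(n) * O(n) = O(n^2)
Complexity: O(n^2)


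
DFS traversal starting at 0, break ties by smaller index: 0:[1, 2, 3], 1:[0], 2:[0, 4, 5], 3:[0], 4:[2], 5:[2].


DFS stack-based: start with [0]
Visit order: [0, 1, 2, 4, 5, 3]


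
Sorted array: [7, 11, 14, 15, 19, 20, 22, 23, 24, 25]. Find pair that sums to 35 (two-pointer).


Two pointers: lo=0, hi=9
Found pair: (11, 24) summing to 35


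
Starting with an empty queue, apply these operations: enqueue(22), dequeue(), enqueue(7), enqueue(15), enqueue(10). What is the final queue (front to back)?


enqueue(22) -> [22]
dequeue() returns 22 -> []
enqueue(7) -> [7]
enqueue(15) -> [7, 15]
enqueue(10) -> [7, 15, 10]
Final queue (front to back): [7, 15, 10]


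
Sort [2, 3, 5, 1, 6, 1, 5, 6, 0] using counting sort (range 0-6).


Count array: [1, 2, 1, 1, 0, 2, 2]
Reconstruct: [0, 1, 1, 2, 3, 5, 5, 6, 6]


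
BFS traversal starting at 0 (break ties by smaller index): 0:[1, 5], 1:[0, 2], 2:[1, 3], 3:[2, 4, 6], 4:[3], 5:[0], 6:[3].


BFS queue: start with [0]
Visit order: [0, 1, 5, 2, 3, 4, 6]


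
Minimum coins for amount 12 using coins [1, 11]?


dp[0]=0; dp[i]=1+min(dp[i-c] for c in coins)
...dp[7]=7, dp[8]=8, dp[9]=9, dp[10]=10, dp[11]=1, dp[12]=2
Minimum coins for 12 = 2


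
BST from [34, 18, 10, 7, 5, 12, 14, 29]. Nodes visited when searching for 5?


BST root = 34
Search for 5: compare at each node
Path: [34, 18, 10, 7, 5]


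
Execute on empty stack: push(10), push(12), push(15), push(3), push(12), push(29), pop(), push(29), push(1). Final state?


push(10) -> [10]
push(12) -> [10, 12]
push(15) -> [10, 12, 15]
push(3) -> [10, 12, 15, 3]
push(12) -> [10, 12, 15, 3, 12]
push(29) -> [10, 12, 15, 3, 12, 29]
pop() returns 29 -> [10, 12, 15, 3, 12]
push(29) -> [10, 12, 15, 3, 12, 29]
push(1) -> [10, 12, 15, 3, 12, 29, 1]
Final stack (bottom to top): [10, 12, 15, 3, 12, 29, 1]


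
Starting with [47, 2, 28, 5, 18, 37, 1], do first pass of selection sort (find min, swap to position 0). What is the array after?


After one pass: [1, 2, 28, 5, 18, 37, 47]


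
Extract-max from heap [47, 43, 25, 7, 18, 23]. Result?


Max = 47
Replace root with last, heapify down
Resulting heap: [43, 23, 25, 7, 18]


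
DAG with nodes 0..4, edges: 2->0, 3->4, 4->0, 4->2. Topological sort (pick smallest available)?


Kahn's algorithm, process smallest node first
Order: [1, 3, 4, 2, 0]


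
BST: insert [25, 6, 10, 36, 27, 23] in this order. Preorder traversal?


Root = 25; build tree by BST insertion.
Preorder traversal: [25, 6, 10, 23, 36, 27]


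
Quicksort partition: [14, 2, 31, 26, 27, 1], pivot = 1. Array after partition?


Elements <= 1 go left of pivot.
Result: [1, 2, 31, 26, 27, 14], pivot at index 0


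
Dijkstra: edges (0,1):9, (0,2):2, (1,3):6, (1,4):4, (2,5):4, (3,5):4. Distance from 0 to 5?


Dijkstra from 0:
Distances: {0: 0, 1: 9, 2: 2, 3: 10, 4: 13, 5: 6}
Shortest distance to 5 = 6, path = [0, 2, 5]


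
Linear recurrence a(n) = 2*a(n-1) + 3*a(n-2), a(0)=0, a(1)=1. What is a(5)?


Build bottom-up:
...a(3)=7, a(4)=20, a(5)=2*20+3*7=61


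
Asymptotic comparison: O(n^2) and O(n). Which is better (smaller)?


linear grows slower than quadratic
O(n) is asymptotically smaller; O(n^2) grows faster


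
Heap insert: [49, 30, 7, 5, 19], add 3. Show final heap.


Append 3: [49, 30, 7, 5, 19, 3]
Bubble up: no swaps needed
Result: [49, 30, 7, 5, 19, 3]


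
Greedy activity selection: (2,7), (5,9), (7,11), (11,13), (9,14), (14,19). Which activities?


Greedy: pick earliest-ending, then skip overlaps.
Selected (4 activities): [(2, 7), (7, 11), (11, 13), (14, 19)]


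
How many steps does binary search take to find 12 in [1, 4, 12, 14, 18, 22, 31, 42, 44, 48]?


Search for 12:
[0,9] mid=4 arr[4]=18
[0,3] mid=1 arr[1]=4
[2,3] mid=2 arr[2]=12
Total: 3 comparisons


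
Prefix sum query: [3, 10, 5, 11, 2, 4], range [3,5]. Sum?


Prefix sums: [0, 3, 13, 18, 29, 31, 35]
Sum[3..5] = prefix[6] - prefix[3] = 35 - 18 = 17


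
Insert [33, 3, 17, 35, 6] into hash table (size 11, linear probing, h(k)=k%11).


Insertions: 33->slot 0; 3->slot 3; 17->slot 6; 35->slot 2; 6->slot 7
Table: [33, None, 35, 3, None, None, 17, 6, None, None, None]


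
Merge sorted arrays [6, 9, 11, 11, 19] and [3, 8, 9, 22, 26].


Compare heads, take smaller each step.
Merged: [3, 6, 8, 9, 9, 11, 11, 19, 22, 26]


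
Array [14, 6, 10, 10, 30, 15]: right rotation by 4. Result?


Right rotate by 4: [10, 10, 30, 15, 14, 6]


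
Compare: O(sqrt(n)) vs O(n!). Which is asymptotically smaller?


sublinear grows slower than factorial
O(sqrt(n)) is asymptotically smaller; O(n!) grows faster


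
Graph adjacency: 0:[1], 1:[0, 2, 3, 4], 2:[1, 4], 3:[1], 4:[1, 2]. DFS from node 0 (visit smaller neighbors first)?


DFS stack-based: start with [0]
Visit order: [0, 1, 2, 4, 3]


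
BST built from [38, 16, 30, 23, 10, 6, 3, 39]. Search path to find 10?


BST root = 38
Search for 10: compare at each node
Path: [38, 16, 10]


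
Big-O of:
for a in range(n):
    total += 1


Per nesting level: O(n) = O(n)
Complexity: O(n)


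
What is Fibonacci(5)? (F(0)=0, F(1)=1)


F(n)=F(n-1)+F(n-2)
...F(3)=2, F(4)=3, F(5)=5


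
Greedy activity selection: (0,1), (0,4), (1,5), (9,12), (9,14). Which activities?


Greedy: pick earliest-ending, then skip overlaps.
Selected (3 activities): [(0, 1), (1, 5), (9, 12)]


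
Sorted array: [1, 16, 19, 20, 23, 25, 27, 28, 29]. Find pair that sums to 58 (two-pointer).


Two pointers: lo=0, hi=8
No pair sums to 58


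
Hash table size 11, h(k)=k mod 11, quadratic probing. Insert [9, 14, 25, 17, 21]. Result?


Insertions: 9->slot 9; 14->slot 3; 25->slot 4; 17->slot 6; 21->slot 10
Table: [None, None, None, 14, 25, None, 17, None, None, 9, 21]


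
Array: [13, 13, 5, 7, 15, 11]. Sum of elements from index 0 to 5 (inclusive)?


Prefix sums: [0, 13, 26, 31, 38, 53, 64]
Sum[0..5] = prefix[6] - prefix[0] = 64 - 0 = 64


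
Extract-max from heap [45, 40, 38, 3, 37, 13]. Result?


Max = 45
Replace root with last, heapify down
Resulting heap: [40, 37, 38, 3, 13]


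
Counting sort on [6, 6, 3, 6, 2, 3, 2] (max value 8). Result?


Count array: [0, 0, 2, 2, 0, 0, 3, 0, 0]
Reconstruct: [2, 2, 3, 3, 6, 6, 6]


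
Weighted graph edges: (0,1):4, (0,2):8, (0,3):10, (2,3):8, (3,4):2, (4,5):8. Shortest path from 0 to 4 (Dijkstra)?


Dijkstra from 0:
Distances: {0: 0, 1: 4, 2: 8, 3: 10, 4: 12, 5: 20}
Shortest distance to 4 = 12, path = [0, 3, 4]


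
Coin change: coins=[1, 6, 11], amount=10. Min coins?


dp[0]=0; dp[i]=1+min(dp[i-c] for c in coins)
...dp[5]=5, dp[6]=1, dp[7]=2, dp[8]=3, dp[9]=4, dp[10]=5
Minimum coins for 10 = 5


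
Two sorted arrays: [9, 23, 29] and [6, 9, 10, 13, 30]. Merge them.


Compare heads, take smaller each step.
Merged: [6, 9, 9, 10, 13, 23, 29, 30]


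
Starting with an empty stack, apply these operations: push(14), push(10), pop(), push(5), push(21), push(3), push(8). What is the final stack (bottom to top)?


push(14) -> [14]
push(10) -> [14, 10]
pop() returns 10 -> [14]
push(5) -> [14, 5]
push(21) -> [14, 5, 21]
push(3) -> [14, 5, 21, 3]
push(8) -> [14, 5, 21, 3, 8]
Final stack (bottom to top): [14, 5, 21, 3, 8]


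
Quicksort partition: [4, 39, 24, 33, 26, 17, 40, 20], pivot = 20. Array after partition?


Elements <= 20 go left of pivot.
Result: [4, 17, 20, 33, 26, 39, 40, 24], pivot at index 2


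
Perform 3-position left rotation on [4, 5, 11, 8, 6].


Left rotate by 3: [8, 6, 4, 5, 11]


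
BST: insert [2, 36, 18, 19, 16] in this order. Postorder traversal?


Root = 2; build tree by BST insertion.
Postorder traversal: [16, 19, 18, 36, 2]


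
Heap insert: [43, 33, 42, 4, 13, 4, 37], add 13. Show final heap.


Append 13: [43, 33, 42, 4, 13, 4, 37, 13]
Bubble up: swap idx 7(13) with idx 3(4)
Result: [43, 33, 42, 13, 13, 4, 37, 4]


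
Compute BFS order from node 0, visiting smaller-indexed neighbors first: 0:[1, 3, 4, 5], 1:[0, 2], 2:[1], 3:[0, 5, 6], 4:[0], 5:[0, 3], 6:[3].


BFS queue: start with [0]
Visit order: [0, 1, 3, 4, 5, 2, 6]


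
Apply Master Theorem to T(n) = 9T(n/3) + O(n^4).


a=9, b=3, c=4. log_3(9)=2 < c=4. Case 3: O(n^c) = O(n^4)
Complexity: O(n^4)


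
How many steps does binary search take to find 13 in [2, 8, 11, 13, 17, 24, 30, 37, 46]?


Search for 13:
[0,8] mid=4 arr[4]=17
[0,3] mid=1 arr[1]=8
[2,3] mid=2 arr[2]=11
[3,3] mid=3 arr[3]=13
Total: 4 comparisons


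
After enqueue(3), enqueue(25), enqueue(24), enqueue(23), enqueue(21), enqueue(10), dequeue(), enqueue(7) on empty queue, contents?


enqueue(3) -> [3]
enqueue(25) -> [3, 25]
enqueue(24) -> [3, 25, 24]
enqueue(23) -> [3, 25, 24, 23]
enqueue(21) -> [3, 25, 24, 23, 21]
enqueue(10) -> [3, 25, 24, 23, 21, 10]
dequeue() returns 3 -> [25, 24, 23, 21, 10]
enqueue(7) -> [25, 24, 23, 21, 10, 7]
Final queue (front to back): [25, 24, 23, 21, 10, 7]


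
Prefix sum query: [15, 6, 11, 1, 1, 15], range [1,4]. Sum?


Prefix sums: [0, 15, 21, 32, 33, 34, 49]
Sum[1..4] = prefix[5] - prefix[1] = 34 - 15 = 19


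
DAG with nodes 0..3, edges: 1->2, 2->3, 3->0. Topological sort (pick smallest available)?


Kahn's algorithm, process smallest node first
Order: [1, 2, 3, 0]


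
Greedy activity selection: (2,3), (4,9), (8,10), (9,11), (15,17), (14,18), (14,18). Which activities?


Greedy: pick earliest-ending, then skip overlaps.
Selected (4 activities): [(2, 3), (4, 9), (9, 11), (15, 17)]


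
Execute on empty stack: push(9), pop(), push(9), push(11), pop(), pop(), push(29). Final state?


push(9) -> [9]
pop() returns 9 -> []
push(9) -> [9]
push(11) -> [9, 11]
pop() returns 11 -> [9]
pop() returns 9 -> []
push(29) -> [29]
Final stack (bottom to top): [29]


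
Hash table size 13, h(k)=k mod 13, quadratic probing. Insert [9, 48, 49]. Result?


Insertions: 9->slot 9; 48->slot 10; 49->slot 11
Table: [None, None, None, None, None, None, None, None, None, 9, 48, 49, None]


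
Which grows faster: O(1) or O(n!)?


constant grows slower than factorial
O(1) is asymptotically smaller; O(n!) grows faster


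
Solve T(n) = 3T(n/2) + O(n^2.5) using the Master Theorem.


a=3, b=2, c=2.5. log_2(3)=1.585 < c=2.5. Case 3: O(n^c) = O(n^2.500)
Complexity: O(n^2.500)


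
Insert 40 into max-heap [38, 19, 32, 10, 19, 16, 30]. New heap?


Append 40: [38, 19, 32, 10, 19, 16, 30, 40]
Bubble up: swap idx 7(40) with idx 3(10); swap idx 3(40) with idx 1(19); swap idx 1(40) with idx 0(38)
Result: [40, 38, 32, 19, 19, 16, 30, 10]


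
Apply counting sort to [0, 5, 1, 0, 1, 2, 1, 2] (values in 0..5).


Count array: [2, 3, 2, 0, 0, 1]
Reconstruct: [0, 0, 1, 1, 1, 2, 2, 5]


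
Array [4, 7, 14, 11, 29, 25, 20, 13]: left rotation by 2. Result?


Left rotate by 2: [14, 11, 29, 25, 20, 13, 4, 7]


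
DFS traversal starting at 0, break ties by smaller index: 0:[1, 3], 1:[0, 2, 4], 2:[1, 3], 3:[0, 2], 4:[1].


DFS stack-based: start with [0]
Visit order: [0, 1, 2, 3, 4]


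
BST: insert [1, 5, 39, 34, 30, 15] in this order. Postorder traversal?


Root = 1; build tree by BST insertion.
Postorder traversal: [15, 30, 34, 39, 5, 1]


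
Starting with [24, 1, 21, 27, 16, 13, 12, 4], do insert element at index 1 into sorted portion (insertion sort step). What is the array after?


After one pass: [1, 24, 21, 27, 16, 13, 12, 4]


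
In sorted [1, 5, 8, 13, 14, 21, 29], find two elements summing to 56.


Two pointers: lo=0, hi=6
No pair sums to 56


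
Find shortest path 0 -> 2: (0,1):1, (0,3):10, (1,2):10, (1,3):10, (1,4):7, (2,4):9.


Dijkstra from 0:
Distances: {0: 0, 1: 1, 2: 11, 3: 10, 4: 8}
Shortest distance to 2 = 11, path = [0, 1, 2]


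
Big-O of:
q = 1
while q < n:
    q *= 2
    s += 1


Per nesting level: O(log n) = O(log n)
Complexity: O(log n)


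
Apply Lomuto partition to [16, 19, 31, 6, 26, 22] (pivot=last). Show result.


Elements <= 22 go left of pivot.
Result: [16, 19, 6, 22, 26, 31], pivot at index 3


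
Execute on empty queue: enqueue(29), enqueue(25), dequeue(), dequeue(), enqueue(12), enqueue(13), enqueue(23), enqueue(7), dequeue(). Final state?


enqueue(29) -> [29]
enqueue(25) -> [29, 25]
dequeue() returns 29 -> [25]
dequeue() returns 25 -> []
enqueue(12) -> [12]
enqueue(13) -> [12, 13]
enqueue(23) -> [12, 13, 23]
enqueue(7) -> [12, 13, 23, 7]
dequeue() returns 12 -> [13, 23, 7]
Final queue (front to back): [13, 23, 7]


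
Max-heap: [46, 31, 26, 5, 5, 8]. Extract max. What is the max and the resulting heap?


Max = 46
Replace root with last, heapify down
Resulting heap: [31, 8, 26, 5, 5]


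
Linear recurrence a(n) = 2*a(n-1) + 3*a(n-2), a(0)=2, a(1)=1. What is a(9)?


Build bottom-up:
...a(7)=1639, a(8)=4922, a(9)=2*4922+3*1639=14761


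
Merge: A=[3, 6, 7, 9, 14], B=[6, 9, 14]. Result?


Compare heads, take smaller each step.
Merged: [3, 6, 6, 7, 9, 9, 14, 14]


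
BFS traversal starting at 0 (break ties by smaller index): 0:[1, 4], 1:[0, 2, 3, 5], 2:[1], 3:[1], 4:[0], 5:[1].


BFS queue: start with [0]
Visit order: [0, 1, 4, 2, 3, 5]


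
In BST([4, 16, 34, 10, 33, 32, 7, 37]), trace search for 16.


BST root = 4
Search for 16: compare at each node
Path: [4, 16]


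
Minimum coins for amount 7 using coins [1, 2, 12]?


dp[0]=0; dp[i]=1+min(dp[i-c] for c in coins)
...dp[2]=1, dp[3]=2, dp[4]=2, dp[5]=3, dp[6]=3, dp[7]=4
Minimum coins for 7 = 4


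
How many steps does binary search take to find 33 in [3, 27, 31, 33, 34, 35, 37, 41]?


Search for 33:
[0,7] mid=3 arr[3]=33
Total: 1 comparisons


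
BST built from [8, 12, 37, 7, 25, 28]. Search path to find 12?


BST root = 8
Search for 12: compare at each node
Path: [8, 12]


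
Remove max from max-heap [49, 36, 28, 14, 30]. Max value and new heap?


Max = 49
Replace root with last, heapify down
Resulting heap: [36, 30, 28, 14]


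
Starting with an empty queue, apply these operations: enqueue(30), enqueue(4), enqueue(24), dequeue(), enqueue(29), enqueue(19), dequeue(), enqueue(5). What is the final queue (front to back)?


enqueue(30) -> [30]
enqueue(4) -> [30, 4]
enqueue(24) -> [30, 4, 24]
dequeue() returns 30 -> [4, 24]
enqueue(29) -> [4, 24, 29]
enqueue(19) -> [4, 24, 29, 19]
dequeue() returns 4 -> [24, 29, 19]
enqueue(5) -> [24, 29, 19, 5]
Final queue (front to back): [24, 29, 19, 5]


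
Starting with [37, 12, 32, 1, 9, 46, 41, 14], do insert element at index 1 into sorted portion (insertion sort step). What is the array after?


After one pass: [12, 37, 32, 1, 9, 46, 41, 14]


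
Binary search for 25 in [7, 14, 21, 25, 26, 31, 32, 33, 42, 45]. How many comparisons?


Search for 25:
[0,9] mid=4 arr[4]=26
[0,3] mid=1 arr[1]=14
[2,3] mid=2 arr[2]=21
[3,3] mid=3 arr[3]=25
Total: 4 comparisons


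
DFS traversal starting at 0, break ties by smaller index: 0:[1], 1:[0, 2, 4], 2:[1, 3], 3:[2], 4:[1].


DFS stack-based: start with [0]
Visit order: [0, 1, 2, 3, 4]


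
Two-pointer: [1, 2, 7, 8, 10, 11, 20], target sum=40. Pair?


Two pointers: lo=0, hi=6
No pair sums to 40


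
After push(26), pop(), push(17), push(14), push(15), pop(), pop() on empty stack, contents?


push(26) -> [26]
pop() returns 26 -> []
push(17) -> [17]
push(14) -> [17, 14]
push(15) -> [17, 14, 15]
pop() returns 15 -> [17, 14]
pop() returns 14 -> [17]
Final stack (bottom to top): [17]


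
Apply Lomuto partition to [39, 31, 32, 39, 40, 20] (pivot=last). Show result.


Elements <= 20 go left of pivot.
Result: [20, 31, 32, 39, 40, 39], pivot at index 0


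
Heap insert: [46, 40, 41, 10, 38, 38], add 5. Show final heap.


Append 5: [46, 40, 41, 10, 38, 38, 5]
Bubble up: no swaps needed
Result: [46, 40, 41, 10, 38, 38, 5]


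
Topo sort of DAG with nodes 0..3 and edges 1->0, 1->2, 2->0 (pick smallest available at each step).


Kahn's algorithm, process smallest node first
Order: [1, 2, 0, 3]


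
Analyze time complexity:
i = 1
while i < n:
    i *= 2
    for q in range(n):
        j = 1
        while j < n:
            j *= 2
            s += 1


Per nesting level: O(log n) * O(n) * O(log n) = O(n (log n)^2)
Complexity: O(n (log n)^2)


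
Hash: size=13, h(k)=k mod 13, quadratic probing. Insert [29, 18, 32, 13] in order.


Insertions: 29->slot 3; 18->slot 5; 32->slot 6; 13->slot 0
Table: [13, None, None, 29, None, 18, 32, None, None, None, None, None, None]


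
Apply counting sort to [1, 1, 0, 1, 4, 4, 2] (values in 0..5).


Count array: [1, 3, 1, 0, 2, 0]
Reconstruct: [0, 1, 1, 1, 2, 4, 4]


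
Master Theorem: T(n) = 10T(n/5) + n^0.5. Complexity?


a=10, b=5, c=0.5. log_5(10)=1.431 > c=0.5. Case 1: O(n^log_b(a)) = O(n^1.431)
Complexity: O(n^1.431)


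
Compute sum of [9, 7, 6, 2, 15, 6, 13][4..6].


Prefix sums: [0, 9, 16, 22, 24, 39, 45, 58]
Sum[4..6] = prefix[7] - prefix[4] = 58 - 24 = 34


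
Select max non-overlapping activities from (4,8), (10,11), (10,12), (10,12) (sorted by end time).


Greedy: pick earliest-ending, then skip overlaps.
Selected (2 activities): [(4, 8), (10, 11)]


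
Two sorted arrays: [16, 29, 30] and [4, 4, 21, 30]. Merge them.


Compare heads, take smaller each step.
Merged: [4, 4, 16, 21, 29, 30, 30]


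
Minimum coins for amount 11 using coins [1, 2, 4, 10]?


dp[0]=0; dp[i]=1+min(dp[i-c] for c in coins)
...dp[6]=2, dp[7]=3, dp[8]=2, dp[9]=3, dp[10]=1, dp[11]=2
Minimum coins for 11 = 2


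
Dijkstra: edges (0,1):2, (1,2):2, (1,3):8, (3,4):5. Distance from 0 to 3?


Dijkstra from 0:
Distances: {0: 0, 1: 2, 2: 4, 3: 10, 4: 15}
Shortest distance to 3 = 10, path = [0, 1, 3]


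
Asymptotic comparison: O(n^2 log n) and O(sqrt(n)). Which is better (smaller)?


sublinear grows slower than n^2 log n
O(sqrt(n)) is asymptotically smaller; O(n^2 log n) grows faster


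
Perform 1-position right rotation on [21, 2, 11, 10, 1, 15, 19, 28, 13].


Right rotate by 1: [13, 21, 2, 11, 10, 1, 15, 19, 28]


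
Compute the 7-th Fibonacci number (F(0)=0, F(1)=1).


F(n)=F(n-1)+F(n-2)
...F(5)=5, F(6)=8, F(7)=13


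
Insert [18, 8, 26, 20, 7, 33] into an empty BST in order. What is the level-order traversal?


Root = 18; build tree by BST insertion.
Level-Order traversal: [18, 8, 26, 7, 20, 33]


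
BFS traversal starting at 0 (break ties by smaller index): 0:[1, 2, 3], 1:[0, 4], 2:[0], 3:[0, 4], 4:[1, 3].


BFS queue: start with [0]
Visit order: [0, 1, 2, 3, 4]


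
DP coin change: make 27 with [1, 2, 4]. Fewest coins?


dp[0]=0; dp[i]=1+min(dp[i-c] for c in coins)
...dp[22]=6, dp[23]=7, dp[24]=6, dp[25]=7, dp[26]=7, dp[27]=8
Minimum coins for 27 = 8


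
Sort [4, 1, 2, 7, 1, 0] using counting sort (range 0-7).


Count array: [1, 2, 1, 0, 1, 0, 0, 1]
Reconstruct: [0, 1, 1, 2, 4, 7]


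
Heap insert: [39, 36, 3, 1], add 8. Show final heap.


Append 8: [39, 36, 3, 1, 8]
Bubble up: no swaps needed
Result: [39, 36, 3, 1, 8]


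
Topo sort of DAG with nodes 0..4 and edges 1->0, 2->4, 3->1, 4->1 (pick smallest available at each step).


Kahn's algorithm, process smallest node first
Order: [2, 3, 4, 1, 0]


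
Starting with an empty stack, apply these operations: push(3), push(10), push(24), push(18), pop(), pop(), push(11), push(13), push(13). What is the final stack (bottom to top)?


push(3) -> [3]
push(10) -> [3, 10]
push(24) -> [3, 10, 24]
push(18) -> [3, 10, 24, 18]
pop() returns 18 -> [3, 10, 24]
pop() returns 24 -> [3, 10]
push(11) -> [3, 10, 11]
push(13) -> [3, 10, 11, 13]
push(13) -> [3, 10, 11, 13, 13]
Final stack (bottom to top): [3, 10, 11, 13, 13]


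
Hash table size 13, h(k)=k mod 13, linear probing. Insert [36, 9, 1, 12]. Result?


Insertions: 36->slot 10; 9->slot 9; 1->slot 1; 12->slot 12
Table: [None, 1, None, None, None, None, None, None, None, 9, 36, None, 12]


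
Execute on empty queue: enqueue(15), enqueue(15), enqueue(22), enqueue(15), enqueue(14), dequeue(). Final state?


enqueue(15) -> [15]
enqueue(15) -> [15, 15]
enqueue(22) -> [15, 15, 22]
enqueue(15) -> [15, 15, 22, 15]
enqueue(14) -> [15, 15, 22, 15, 14]
dequeue() returns 15 -> [15, 22, 15, 14]
Final queue (front to back): [15, 22, 15, 14]


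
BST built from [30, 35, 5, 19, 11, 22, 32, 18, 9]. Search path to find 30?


BST root = 30
Search for 30: compare at each node
Path: [30]


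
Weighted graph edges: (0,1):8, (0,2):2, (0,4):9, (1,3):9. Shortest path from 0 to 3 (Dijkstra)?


Dijkstra from 0:
Distances: {0: 0, 1: 8, 2: 2, 3: 17, 4: 9}
Shortest distance to 3 = 17, path = [0, 1, 3]


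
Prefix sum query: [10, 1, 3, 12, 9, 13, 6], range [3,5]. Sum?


Prefix sums: [0, 10, 11, 14, 26, 35, 48, 54]
Sum[3..5] = prefix[6] - prefix[3] = 48 - 14 = 34


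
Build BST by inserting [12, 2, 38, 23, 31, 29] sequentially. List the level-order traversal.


Root = 12; build tree by BST insertion.
Level-Order traversal: [12, 2, 38, 23, 31, 29]


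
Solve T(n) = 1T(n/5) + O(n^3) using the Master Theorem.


a=1, b=5, c=3. log_5(1)=0 < c=3. Case 3: O(n^c) = O(n^3)
Complexity: O(n^3)


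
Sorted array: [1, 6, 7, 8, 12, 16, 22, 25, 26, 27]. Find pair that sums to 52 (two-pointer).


Two pointers: lo=0, hi=9
Found pair: (25, 27) summing to 52


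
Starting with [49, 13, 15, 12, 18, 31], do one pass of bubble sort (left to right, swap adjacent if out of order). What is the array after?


After one pass: [13, 15, 12, 18, 31, 49]


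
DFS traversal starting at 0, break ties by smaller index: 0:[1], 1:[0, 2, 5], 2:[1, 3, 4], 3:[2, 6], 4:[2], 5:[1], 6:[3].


DFS stack-based: start with [0]
Visit order: [0, 1, 2, 3, 6, 4, 5]


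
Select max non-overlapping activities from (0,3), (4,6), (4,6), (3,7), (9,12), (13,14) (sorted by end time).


Greedy: pick earliest-ending, then skip overlaps.
Selected (4 activities): [(0, 3), (4, 6), (9, 12), (13, 14)]


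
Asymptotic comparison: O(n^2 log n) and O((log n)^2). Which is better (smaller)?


polylogarithmic grows slower than n^2 log n
O((log n)^2) is asymptotically smaller; O(n^2 log n) grows faster


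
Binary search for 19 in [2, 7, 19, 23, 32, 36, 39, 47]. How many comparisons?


Search for 19:
[0,7] mid=3 arr[3]=23
[0,2] mid=1 arr[1]=7
[2,2] mid=2 arr[2]=19
Total: 3 comparisons


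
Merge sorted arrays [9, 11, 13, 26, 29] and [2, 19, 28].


Compare heads, take smaller each step.
Merged: [2, 9, 11, 13, 19, 26, 28, 29]


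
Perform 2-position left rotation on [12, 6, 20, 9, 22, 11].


Left rotate by 2: [20, 9, 22, 11, 12, 6]


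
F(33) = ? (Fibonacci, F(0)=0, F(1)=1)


F(n)=F(n-1)+F(n-2)
...F(31)=1346269, F(32)=2178309, F(33)=3524578


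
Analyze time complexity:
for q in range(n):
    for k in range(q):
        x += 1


Per nesting level: O(n) * O(n) [triangular over q] = O(n^2)
Complexity: O(n^2)


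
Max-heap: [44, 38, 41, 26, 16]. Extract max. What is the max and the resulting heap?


Max = 44
Replace root with last, heapify down
Resulting heap: [41, 38, 16, 26]


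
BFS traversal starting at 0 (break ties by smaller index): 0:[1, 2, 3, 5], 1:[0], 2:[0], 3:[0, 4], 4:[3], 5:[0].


BFS queue: start with [0]
Visit order: [0, 1, 2, 3, 5, 4]


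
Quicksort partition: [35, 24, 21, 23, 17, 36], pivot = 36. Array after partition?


Elements <= 36 go left of pivot.
Result: [35, 24, 21, 23, 17, 36], pivot at index 5


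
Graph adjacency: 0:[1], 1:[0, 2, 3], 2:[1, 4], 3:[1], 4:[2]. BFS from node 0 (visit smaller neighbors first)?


BFS queue: start with [0]
Visit order: [0, 1, 2, 3, 4]
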